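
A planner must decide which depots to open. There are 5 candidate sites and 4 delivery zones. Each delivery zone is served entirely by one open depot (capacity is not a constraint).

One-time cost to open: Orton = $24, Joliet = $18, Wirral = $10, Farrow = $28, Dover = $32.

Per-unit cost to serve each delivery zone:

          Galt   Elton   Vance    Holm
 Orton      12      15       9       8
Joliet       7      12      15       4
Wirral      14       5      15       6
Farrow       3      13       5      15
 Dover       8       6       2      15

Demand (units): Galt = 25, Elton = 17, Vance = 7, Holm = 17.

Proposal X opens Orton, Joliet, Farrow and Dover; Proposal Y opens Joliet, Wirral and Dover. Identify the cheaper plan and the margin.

Proposal X is cheaper by 41.

Proposal X: {Orton, Joliet, Farrow, Dover}: Galt→Farrow 3·25=75, Elton→Dover 6·17=102, Vance→Dover 2·7=14, Holm→Joliet 4·17=68. Service 259; fixed 102; total 361.
Proposal Y: {Joliet, Wirral, Dover}: Galt→Joliet 7·25=175, Elton→Wirral 5·17=85, Vance→Dover 2·7=14, Holm→Joliet 4·17=68. Service 342; fixed 60; total 402.
Difference: |361 − 402| = 41.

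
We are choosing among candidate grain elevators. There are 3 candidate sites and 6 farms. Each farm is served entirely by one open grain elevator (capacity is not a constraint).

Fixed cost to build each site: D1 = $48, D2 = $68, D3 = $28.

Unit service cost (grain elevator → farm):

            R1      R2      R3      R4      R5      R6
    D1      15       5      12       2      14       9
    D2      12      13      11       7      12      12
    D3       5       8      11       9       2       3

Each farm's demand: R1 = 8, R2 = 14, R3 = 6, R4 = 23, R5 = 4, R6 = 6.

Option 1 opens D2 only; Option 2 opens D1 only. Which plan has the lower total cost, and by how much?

Option 1: {D2}: R1→D2 12·8=96, R2→D2 13·14=182, R3→D2 11·6=66, R4→D2 7·23=161, R5→D2 12·4=48, R6→D2 12·6=72. Service 625; fixed 68; total 693.
Option 2: {D1}: R1→D1 15·8=120, R2→D1 5·14=70, R3→D1 12·6=72, R4→D1 2·23=46, R5→D1 14·4=56, R6→D1 9·6=54. Service 418; fixed 48; total 466.
Difference: |693 − 466| = 227.

Option 2 is cheaper by 227.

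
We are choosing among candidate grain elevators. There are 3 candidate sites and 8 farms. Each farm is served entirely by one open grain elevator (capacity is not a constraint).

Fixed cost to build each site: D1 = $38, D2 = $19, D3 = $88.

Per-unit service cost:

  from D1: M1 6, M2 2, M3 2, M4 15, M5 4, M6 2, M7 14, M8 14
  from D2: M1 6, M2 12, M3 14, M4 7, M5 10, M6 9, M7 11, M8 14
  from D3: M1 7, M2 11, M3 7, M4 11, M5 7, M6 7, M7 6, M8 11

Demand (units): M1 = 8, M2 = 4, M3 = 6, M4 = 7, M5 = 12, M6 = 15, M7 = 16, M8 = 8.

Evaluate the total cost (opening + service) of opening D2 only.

Each farm is assigned to its cheapest site among the open ones.
{D2}: M1→D2 6·8=48, M2→D2 12·4=48, M3→D2 14·6=84, M4→D2 7·7=49, M5→D2 10·12=120, M6→D2 9·15=135, M7→D2 11·16=176, M8→D2 14·8=112. Service 772; fixed 19; total 791.

Total cost: 791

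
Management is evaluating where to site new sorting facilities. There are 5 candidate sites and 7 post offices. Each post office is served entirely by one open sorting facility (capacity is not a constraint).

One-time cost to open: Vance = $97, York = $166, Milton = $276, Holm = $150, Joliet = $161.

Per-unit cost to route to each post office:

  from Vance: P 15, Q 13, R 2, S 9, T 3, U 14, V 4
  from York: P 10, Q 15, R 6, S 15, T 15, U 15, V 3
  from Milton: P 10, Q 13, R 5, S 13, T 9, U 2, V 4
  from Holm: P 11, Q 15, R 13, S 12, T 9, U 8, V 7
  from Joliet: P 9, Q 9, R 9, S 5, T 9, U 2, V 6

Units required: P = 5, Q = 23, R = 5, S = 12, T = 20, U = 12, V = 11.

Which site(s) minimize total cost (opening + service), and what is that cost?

Open Vance and Joliet; minimum total cost 708.

For any fixed open set, each post office goes to its cheapest open site; total = fixed + service.
{Vance, Joliet}: P→Joliet 9·5=45, Q→Joliet 9·23=207, R→Vance 2·5=10, S→Joliet 5·12=60, T→Vance 3·20=60, U→Joliet 2·12=24, V→Vance 4·11=44. Service 450; fixed 258; total 708.
{Joliet}: service 627 + fixed 161 = 788
{Vance, Holm, Joliet}: P→Joliet 9·5=45, Q→Joliet 9·23=207, R→Vance 2·5=10, S→Joliet 5·12=60, T→Vance 3·20=60, U→Joliet 2·12=24, V→Vance 4·11=44. Service 450; fixed 408; total 858.
{Vance, York, Milton, Holm, Joliet}: service 439 + fixed 850 = 1289
No other subset beats 708.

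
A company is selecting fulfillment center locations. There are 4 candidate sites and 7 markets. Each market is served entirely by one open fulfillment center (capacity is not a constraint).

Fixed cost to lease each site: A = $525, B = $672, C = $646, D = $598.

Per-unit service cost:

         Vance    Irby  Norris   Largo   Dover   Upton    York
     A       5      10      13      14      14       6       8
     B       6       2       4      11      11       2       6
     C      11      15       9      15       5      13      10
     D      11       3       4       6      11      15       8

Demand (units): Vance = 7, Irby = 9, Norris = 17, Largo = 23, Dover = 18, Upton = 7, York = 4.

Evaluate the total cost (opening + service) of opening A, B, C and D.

Each market is assigned to its cheapest site among the open ones.
{A, B, C, D}: Vance→A 5·7=35, Irby→B 2·9=18, Norris→B 4·17=68, Largo→D 6·23=138, Dover→C 5·18=90, Upton→B 2·7=14, York→B 6·4=24. Service 387; fixed 2441; total 2828.

Total cost: 2828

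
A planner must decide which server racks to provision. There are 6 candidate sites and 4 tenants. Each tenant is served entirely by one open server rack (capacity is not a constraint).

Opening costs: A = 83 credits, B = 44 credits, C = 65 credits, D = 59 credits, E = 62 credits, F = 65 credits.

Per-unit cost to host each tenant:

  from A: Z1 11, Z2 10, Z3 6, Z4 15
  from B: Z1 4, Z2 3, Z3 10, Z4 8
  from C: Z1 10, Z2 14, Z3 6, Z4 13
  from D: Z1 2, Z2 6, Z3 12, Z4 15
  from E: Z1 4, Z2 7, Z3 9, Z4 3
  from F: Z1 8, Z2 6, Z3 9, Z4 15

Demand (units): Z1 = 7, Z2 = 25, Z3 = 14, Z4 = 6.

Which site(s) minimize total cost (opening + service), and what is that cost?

Open B only; minimum total cost 335.

For any fixed open set, each tenant goes to its cheapest open site; total = fixed + service.
{B}: Z1→B 4·7=28, Z2→B 3·25=75, Z3→B 10·14=140, Z4→B 8·6=48. Service 291; fixed 44; total 335.
{B, C}: Z1→B 4·7=28, Z2→B 3·25=75, Z3→C 6·14=84, Z4→B 8·6=48. Service 235; fixed 109; total 344.
{B, E}: Z1→B 4·7=28, Z2→B 3·25=75, Z3→E 9·14=126, Z4→E 3·6=18. Service 247; fixed 106; total 353.
{A, B, C, D, E, F}: service 191 + fixed 378 = 569
No other subset beats 335.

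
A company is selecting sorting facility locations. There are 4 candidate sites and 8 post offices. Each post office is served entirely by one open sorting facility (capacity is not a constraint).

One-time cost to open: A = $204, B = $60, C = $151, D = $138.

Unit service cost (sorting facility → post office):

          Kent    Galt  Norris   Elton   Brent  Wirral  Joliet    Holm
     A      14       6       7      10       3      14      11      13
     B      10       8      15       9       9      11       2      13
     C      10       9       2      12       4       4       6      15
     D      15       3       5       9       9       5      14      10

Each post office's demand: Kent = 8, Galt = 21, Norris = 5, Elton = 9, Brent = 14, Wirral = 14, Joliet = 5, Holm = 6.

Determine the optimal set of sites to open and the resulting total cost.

Open B and D; minimum total cost 713.

For any fixed open set, each post office goes to its cheapest open site; total = fixed + service.
{B, D}: Kent→B 10·8=80, Galt→D 3·21=63, Norris→D 5·5=25, Elton→B 9·9=81, Brent→B 9·14=126, Wirral→D 5·14=70, Joliet→B 2·5=10, Holm→D 10·6=60. Service 515; fixed 198; total 713.
{C, D}: service 436 + fixed 289 = 725
{B, C}: service 539 + fixed 211 = 750
{A, B, C, D}: Kent→B 10·8=80, Galt→D 3·21=63, Norris→C 2·5=10, Elton→B 9·9=81, Brent→A 3·14=42, Wirral→C 4·14=56, Joliet→B 2·5=10, Holm→D 10·6=60. Service 402; fixed 553; total 955.
No other subset beats 713.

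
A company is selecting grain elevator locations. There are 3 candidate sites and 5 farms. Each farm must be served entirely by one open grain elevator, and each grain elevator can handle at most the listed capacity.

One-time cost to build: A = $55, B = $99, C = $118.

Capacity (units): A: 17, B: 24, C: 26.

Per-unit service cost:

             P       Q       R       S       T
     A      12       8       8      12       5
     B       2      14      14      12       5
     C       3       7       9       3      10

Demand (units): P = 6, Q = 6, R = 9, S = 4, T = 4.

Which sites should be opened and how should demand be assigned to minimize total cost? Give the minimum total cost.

Minimum total cost: 337

Open {A, C}: P→C 3·6=18, Q→C 7·6=42, R→A 8·9=72, S→C 3·4=12, T→A 5·4=20.
Loads: A carries 13/17, C carries 16/26. Service 164; fixed 173; total 337.
Next best feasible plan costs 346.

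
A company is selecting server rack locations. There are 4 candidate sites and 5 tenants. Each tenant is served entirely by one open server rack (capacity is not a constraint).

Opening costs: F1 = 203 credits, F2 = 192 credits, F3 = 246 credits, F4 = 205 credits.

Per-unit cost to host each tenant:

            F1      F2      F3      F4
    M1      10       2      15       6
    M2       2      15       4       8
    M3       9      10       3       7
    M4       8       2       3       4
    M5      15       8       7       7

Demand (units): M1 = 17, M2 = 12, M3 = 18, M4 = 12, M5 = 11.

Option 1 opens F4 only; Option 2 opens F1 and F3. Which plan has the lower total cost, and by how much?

Option 1: {F4}: M1→F4 6·17=102, M2→F4 8·12=96, M3→F4 7·18=126, M4→F4 4·12=48, M5→F4 7·11=77. Service 449; fixed 205; total 654.
Option 2: {F1, F3}: M1→F1 10·17=170, M2→F1 2·12=24, M3→F3 3·18=54, M4→F3 3·12=36, M5→F3 7·11=77. Service 361; fixed 449; total 810.
Difference: |654 − 810| = 156.

Option 1 is cheaper by 156.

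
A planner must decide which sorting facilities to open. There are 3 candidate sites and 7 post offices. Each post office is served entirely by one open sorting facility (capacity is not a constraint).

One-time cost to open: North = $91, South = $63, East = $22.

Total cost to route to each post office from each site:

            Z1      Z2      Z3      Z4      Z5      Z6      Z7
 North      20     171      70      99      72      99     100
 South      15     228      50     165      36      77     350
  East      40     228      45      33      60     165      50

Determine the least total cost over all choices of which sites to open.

Minimum total cost: 569

For any fixed open set, each post office goes to its cheapest open site; total = fixed + service.
{South, East}: Z1→South 15, Z2→South 228, Z3→East 45, Z4→East 33, Z5→South 36, Z6→South 77, Z7→East 50. Service 484; fixed 85; total 569.
{North, East}: service 478 + fixed 113 = 591
{North, South, East}: service 427 + fixed 176 = 603
{East}: service 621 + fixed 22 = 643
No other subset beats 569.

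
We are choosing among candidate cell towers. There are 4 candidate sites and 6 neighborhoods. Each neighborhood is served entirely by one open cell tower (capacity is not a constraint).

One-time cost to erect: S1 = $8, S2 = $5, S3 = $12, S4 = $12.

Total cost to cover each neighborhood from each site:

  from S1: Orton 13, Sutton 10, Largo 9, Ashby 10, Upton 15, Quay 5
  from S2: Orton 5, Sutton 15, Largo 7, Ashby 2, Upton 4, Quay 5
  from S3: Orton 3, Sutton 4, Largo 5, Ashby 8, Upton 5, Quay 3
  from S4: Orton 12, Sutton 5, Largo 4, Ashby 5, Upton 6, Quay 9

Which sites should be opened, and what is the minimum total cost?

For any fixed open set, each neighborhood goes to its cheapest open site; total = fixed + service.
{S2, S3}: Orton→S3 3, Sutton→S3 4, Largo→S3 5, Ashby→S2 2, Upton→S2 4, Quay→S3 3. Service 21; fixed 17; total 38.
{S3}: service 28 + fixed 12 = 40
{S2, S4}: service 25 + fixed 17 = 42
{S1, S2, S3, S4}: Orton→S3 3, Sutton→S3 4, Largo→S4 4, Ashby→S2 2, Upton→S2 4, Quay→S3 3. Service 20; fixed 37; total 57.
No other subset beats 38.

Open S2 and S3; minimum total cost 38.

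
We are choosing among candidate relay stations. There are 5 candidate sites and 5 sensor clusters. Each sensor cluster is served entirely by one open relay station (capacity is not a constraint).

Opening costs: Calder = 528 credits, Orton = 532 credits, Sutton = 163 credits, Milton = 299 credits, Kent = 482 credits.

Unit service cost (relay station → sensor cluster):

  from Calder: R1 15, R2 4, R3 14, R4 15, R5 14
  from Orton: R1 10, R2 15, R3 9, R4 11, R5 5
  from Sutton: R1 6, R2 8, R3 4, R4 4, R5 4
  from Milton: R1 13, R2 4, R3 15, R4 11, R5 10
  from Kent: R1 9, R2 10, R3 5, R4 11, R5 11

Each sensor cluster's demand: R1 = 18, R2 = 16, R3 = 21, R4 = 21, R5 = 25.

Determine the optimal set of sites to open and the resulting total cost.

For any fixed open set, each sensor cluster goes to its cheapest open site; total = fixed + service.
{Sutton}: R1→Sutton 6·18=108, R2→Sutton 8·16=128, R3→Sutton 4·21=84, R4→Sutton 4·21=84, R5→Sutton 4·25=100. Service 504; fixed 163; total 667.
{Sutton, Milton}: R1→Sutton 6·18=108, R2→Milton 4·16=64, R3→Sutton 4·21=84, R4→Sutton 4·21=84, R5→Sutton 4·25=100. Service 440; fixed 462; total 902.
{Calder, Sutton}: service 440 + fixed 691 = 1131
{Calder, Orton, Sutton, Milton, Kent}: R1→Sutton 6·18=108, R2→Calder 4·16=64, R3→Sutton 4·21=84, R4→Sutton 4·21=84, R5→Sutton 4·25=100. Service 440; fixed 2004; total 2444.
No other subset beats 667.

Open Sutton only; minimum total cost 667.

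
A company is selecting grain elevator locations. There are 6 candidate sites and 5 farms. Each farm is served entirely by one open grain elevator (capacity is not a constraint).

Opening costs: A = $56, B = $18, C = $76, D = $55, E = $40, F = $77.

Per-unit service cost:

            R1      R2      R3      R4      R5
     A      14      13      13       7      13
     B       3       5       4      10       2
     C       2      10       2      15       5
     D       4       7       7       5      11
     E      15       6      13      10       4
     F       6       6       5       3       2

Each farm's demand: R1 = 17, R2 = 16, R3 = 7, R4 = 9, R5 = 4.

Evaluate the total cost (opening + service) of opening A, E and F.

Each farm is assigned to its cheapest site among the open ones.
{A, E, F}: R1→F 6·17=102, R2→E 6·16=96, R3→F 5·7=35, R4→F 3·9=27, R5→F 2·4=8. Service 268; fixed 173; total 441.

Total cost: 441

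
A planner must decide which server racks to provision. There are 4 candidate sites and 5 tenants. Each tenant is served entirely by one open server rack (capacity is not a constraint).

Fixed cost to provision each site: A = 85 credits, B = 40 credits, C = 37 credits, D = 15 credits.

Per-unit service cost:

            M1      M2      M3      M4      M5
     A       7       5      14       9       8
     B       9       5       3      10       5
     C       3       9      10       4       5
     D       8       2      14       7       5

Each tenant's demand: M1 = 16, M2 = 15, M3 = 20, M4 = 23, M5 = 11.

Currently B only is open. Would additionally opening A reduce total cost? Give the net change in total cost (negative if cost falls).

No — net change +30 (cost rises by 30).

Current service cost with {B}: 564.
Adding A: each tenant re-picks its cheapest; new service cost 509, saving 55.
Extra fixed cost: 85. Net change = 85 − 55 = 30.
(Totals: 604 → 634.)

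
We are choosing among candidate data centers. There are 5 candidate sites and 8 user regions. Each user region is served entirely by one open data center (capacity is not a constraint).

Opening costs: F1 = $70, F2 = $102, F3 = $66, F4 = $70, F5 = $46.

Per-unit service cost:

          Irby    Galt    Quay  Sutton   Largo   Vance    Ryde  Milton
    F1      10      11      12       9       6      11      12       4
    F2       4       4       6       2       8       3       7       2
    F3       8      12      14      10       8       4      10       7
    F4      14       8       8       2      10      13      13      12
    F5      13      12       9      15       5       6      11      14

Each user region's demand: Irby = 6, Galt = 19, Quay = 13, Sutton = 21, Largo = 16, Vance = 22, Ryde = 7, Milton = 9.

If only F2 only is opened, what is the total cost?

Each user region is assigned to its cheapest site among the open ones.
{F2}: Irby→F2 4·6=24, Galt→F2 4·19=76, Quay→F2 6·13=78, Sutton→F2 2·21=42, Largo→F2 8·16=128, Vance→F2 3·22=66, Ryde→F2 7·7=49, Milton→F2 2·9=18. Service 481; fixed 102; total 583.

Total cost: 583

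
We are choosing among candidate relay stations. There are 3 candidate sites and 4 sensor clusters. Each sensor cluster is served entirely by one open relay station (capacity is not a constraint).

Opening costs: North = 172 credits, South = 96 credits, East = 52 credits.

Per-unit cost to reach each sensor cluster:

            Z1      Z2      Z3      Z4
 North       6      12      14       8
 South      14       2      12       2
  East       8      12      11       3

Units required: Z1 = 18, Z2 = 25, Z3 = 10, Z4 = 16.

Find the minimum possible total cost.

Minimum total cost: 484

For any fixed open set, each sensor cluster goes to its cheapest open site; total = fixed + service.
{South, East}: Z1→East 8·18=144, Z2→South 2·25=50, Z3→East 11·10=110, Z4→South 2·16=32. Service 336; fixed 148; total 484.
{South}: service 454 + fixed 96 = 550
{North, South}: Z1→North 6·18=108, Z2→South 2·25=50, Z3→South 12·10=120, Z4→South 2·16=32. Service 310; fixed 268; total 578.
{North, South, East}: service 300 + fixed 320 = 620
No other subset beats 484.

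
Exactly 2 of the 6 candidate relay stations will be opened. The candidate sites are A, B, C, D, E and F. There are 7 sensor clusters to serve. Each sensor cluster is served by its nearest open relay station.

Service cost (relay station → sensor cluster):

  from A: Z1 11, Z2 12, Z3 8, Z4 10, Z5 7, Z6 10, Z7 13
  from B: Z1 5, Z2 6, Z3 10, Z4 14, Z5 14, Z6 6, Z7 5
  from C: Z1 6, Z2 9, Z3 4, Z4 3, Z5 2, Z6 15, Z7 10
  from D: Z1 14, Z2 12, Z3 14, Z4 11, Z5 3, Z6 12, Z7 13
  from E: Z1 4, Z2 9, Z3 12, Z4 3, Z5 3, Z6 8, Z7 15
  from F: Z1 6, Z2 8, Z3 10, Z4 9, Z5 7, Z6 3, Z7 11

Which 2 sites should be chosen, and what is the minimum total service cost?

With exactly 2 open, each sensor cluster uses its cheapest among the chosen.
{B, C}: Z1→B 5, Z2→B 6, Z3→C 4, Z4→C 3, Z5→C 2, Z6→B 6, Z7→B 5. Service cost 31.
{C, F}: service cost 36
{B, E}: service cost 37
Among all 15 size-2 choices, {B, C} is lowest.

Choose B and C; total service cost 31.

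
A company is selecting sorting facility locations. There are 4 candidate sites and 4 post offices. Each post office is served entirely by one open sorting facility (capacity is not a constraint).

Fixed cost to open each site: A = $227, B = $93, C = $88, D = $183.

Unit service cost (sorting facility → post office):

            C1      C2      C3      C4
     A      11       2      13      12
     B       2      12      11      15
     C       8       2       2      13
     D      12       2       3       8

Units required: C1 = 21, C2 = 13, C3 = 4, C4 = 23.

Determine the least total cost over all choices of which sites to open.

For any fixed open set, each post office goes to its cheapest open site; total = fixed + service.
{B, D}: C1→B 2·21=42, C2→D 2·13=26, C3→D 3·4=12, C4→D 8·23=184. Service 264; fixed 276; total 540.
{B, C}: service 375 + fixed 181 = 556
{C}: service 501 + fixed 88 = 589
{A, B, C, D}: service 260 + fixed 591 = 851
(All 15 nonempty subsets were checked; B and D is lowest.)

Minimum total cost: 540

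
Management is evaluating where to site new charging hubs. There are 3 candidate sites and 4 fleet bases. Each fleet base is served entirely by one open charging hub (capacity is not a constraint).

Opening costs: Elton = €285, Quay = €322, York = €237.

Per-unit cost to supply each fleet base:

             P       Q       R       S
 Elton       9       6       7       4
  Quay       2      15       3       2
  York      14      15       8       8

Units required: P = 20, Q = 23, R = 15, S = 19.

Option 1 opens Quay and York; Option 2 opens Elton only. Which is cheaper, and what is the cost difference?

Option 1: {Quay, York}: P→Quay 2·20=40, Q→Quay 15·23=345, R→Quay 3·15=45, S→Quay 2·19=38. Service 468; fixed 559; total 1027.
Option 2: {Elton}: P→Elton 9·20=180, Q→Elton 6·23=138, R→Elton 7·15=105, S→Elton 4·19=76. Service 499; fixed 285; total 784.
Difference: |1027 − 784| = 243.

Option 2 is cheaper by 243.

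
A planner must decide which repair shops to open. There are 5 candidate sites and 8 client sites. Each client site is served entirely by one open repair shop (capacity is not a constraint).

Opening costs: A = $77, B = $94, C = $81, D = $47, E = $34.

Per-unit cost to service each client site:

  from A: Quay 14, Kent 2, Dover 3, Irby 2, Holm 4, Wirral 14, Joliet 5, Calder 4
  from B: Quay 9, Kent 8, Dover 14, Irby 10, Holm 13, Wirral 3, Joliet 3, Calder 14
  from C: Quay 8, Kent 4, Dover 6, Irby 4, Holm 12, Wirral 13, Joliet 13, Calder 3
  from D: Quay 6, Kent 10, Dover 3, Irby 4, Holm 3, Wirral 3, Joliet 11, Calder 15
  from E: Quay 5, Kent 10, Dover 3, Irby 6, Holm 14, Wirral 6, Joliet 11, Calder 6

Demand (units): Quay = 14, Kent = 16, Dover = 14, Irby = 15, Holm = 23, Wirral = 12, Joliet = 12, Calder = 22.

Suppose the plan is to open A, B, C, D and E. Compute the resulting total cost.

Total cost: 714

Each client site is assigned to its cheapest site among the open ones.
{A, B, C, D, E}: Quay→E 5·14=70, Kent→A 2·16=32, Dover→A 3·14=42, Irby→A 2·15=30, Holm→D 3·23=69, Wirral→B 3·12=36, Joliet→B 3·12=36, Calder→C 3·22=66. Service 381; fixed 333; total 714.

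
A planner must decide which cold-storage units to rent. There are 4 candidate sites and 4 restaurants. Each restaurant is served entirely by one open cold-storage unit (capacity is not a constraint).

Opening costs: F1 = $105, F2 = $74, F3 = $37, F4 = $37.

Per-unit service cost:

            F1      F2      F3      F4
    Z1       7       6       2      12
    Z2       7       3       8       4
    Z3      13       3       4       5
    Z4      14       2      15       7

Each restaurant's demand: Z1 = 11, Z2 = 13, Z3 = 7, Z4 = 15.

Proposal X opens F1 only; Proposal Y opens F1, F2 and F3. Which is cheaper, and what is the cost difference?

Proposal X: {F1}: Z1→F1 7·11=77, Z2→F1 7·13=91, Z3→F1 13·7=91, Z4→F1 14·15=210. Service 469; fixed 105; total 574.
Proposal Y: {F1, F2, F3}: Z1→F3 2·11=22, Z2→F2 3·13=39, Z3→F2 3·7=21, Z4→F2 2·15=30. Service 112; fixed 216; total 328.
Difference: |574 − 328| = 246.

Proposal Y is cheaper by 246.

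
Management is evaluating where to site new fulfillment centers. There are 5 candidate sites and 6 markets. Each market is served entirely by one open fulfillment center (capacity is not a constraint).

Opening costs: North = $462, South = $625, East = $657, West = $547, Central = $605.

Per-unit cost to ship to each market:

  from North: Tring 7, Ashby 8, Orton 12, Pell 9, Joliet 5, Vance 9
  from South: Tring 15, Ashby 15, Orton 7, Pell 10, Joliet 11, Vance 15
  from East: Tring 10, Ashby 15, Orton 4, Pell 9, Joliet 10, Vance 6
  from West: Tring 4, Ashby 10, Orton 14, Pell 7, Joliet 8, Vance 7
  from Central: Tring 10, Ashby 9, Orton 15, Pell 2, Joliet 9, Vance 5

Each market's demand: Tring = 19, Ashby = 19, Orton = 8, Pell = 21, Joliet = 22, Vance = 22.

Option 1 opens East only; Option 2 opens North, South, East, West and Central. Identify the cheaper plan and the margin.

Option 1 is cheaper by 1713.

Option 1: {East}: Tring→East 10·19=190, Ashby→East 15·19=285, Orton→East 4·8=32, Pell→East 9·21=189, Joliet→East 10·22=220, Vance→East 6·22=132. Service 1048; fixed 657; total 1705.
Option 2: {North, South, East, West, Central}: Tring→West 4·19=76, Ashby→North 8·19=152, Orton→East 4·8=32, Pell→Central 2·21=42, Joliet→North 5·22=110, Vance→Central 5·22=110. Service 522; fixed 2896; total 3418.
Difference: |1705 − 3418| = 1713.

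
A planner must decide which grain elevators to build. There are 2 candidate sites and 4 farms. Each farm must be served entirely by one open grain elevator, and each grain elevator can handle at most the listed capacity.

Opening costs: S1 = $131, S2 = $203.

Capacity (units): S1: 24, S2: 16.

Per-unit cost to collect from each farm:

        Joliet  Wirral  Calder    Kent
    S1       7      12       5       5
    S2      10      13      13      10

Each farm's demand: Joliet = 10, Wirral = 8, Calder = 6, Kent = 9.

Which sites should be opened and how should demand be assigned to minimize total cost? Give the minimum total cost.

Minimum total cost: 605

Open {S1, S2}: Joliet→S2 10·10=100, Wirral→S1 12·8=96, Calder→S1 5·6=30, Kent→S1 5·9=45.
Loads: S1 carries 23/24, S2 carries 10/16. Service 271; fixed 334; total 605.
Next best feasible plan costs 620.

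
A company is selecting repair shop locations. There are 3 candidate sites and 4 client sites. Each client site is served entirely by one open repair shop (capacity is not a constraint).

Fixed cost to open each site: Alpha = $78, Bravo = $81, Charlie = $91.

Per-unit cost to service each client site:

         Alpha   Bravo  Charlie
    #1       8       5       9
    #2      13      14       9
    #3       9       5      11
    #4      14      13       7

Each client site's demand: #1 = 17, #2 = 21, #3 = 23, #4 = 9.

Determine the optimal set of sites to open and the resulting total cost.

Open Bravo and Charlie; minimum total cost 624.

For any fixed open set, each client site goes to its cheapest open site; total = fixed + service.
{Bravo, Charlie}: #1→Bravo 5·17=85, #2→Charlie 9·21=189, #3→Bravo 5·23=115, #4→Charlie 7·9=63. Service 452; fixed 172; total 624.
{Bravo}: #1→Bravo 5·17=85, #2→Bravo 14·21=294, #3→Bravo 5·23=115, #4→Bravo 13·9=117. Service 611; fixed 81; total 692.
{Alpha, Bravo, Charlie}: service 452 + fixed 250 = 702
{Alpha}: service 742 + fixed 78 = 820
(All 7 nonempty subsets were checked; Bravo and Charlie is lowest.)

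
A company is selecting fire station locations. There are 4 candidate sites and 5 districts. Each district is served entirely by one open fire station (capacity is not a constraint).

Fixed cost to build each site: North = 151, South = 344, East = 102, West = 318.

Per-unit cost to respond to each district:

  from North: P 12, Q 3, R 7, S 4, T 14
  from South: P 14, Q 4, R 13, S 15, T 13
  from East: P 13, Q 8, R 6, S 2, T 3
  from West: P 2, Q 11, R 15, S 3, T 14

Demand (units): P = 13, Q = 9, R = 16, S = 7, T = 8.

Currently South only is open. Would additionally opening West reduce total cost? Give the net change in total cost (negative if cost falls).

Current service cost with {South}: 635.
Adding West: each district re-picks its cheapest; new service cost 395, saving 240.
Extra fixed cost: 318. Net change = 318 − 240 = 78.
(Totals: 979 → 1057.)

No — net change +78 (cost rises by 78).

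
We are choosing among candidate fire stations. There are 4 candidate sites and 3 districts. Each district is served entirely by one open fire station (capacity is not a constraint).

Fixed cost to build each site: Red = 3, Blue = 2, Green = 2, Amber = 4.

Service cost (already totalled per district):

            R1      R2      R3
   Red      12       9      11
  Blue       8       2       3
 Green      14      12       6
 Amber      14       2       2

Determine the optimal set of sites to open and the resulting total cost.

For any fixed open set, each district goes to its cheapest open site; total = fixed + service.
{Blue}: R1→Blue 8, R2→Blue 2, R3→Blue 3. Service 13; fixed 2; total 15.
{Blue, Green}: service 13 + fixed 4 = 17
{Red, Blue}: R1→Blue 8, R2→Blue 2, R3→Blue 3. Service 13; fixed 5; total 18.
{Red, Blue, Green, Amber}: R1→Blue 8, R2→Blue 2, R3→Amber 2. Service 12; fixed 11; total 23.
No other subset beats 15.

Open Blue only; minimum total cost 15.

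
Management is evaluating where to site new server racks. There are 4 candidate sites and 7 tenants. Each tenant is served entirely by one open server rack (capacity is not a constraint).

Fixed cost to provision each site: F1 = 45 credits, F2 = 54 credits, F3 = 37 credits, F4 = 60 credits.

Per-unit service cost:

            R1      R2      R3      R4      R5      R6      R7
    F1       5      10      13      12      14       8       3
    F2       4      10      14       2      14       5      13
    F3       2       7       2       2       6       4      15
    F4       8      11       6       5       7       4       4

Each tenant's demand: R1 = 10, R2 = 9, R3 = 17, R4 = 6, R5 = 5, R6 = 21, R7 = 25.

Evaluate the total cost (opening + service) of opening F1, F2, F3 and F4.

Total cost: 514

Each tenant is assigned to its cheapest site among the open ones.
{F1, F2, F3, F4}: R1→F3 2·10=20, R2→F3 7·9=63, R3→F3 2·17=34, R4→F2 2·6=12, R5→F3 6·5=30, R6→F3 4·21=84, R7→F1 3·25=75. Service 318; fixed 196; total 514.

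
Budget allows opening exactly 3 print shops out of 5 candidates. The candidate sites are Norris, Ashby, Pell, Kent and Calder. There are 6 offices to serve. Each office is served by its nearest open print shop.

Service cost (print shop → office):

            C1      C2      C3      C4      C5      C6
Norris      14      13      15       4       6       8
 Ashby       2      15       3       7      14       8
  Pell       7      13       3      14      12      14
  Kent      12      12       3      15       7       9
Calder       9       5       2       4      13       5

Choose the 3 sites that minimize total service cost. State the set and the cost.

With exactly 3 open, each office uses its cheapest among the chosen.
{Norris, Ashby, Calder}: C1→Ashby 2, C2→Calder 5, C3→Calder 2, C4→Norris 4, C5→Norris 6, C6→Calder 5. Service cost 24.
{Ashby, Kent, Calder}: service cost 25
{Norris, Pell, Calder}: service cost 29
Among all 10 size-3 choices, {Norris, Ashby, Calder} is lowest.

Choose Norris, Ashby and Calder; total service cost 24.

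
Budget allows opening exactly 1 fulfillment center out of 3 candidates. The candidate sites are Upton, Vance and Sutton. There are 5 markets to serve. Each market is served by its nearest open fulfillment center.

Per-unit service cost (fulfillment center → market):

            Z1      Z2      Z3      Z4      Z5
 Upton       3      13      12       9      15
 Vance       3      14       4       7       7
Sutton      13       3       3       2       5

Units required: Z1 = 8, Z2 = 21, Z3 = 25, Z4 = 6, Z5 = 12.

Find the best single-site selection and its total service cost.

Choose Sutton only; total service cost 314.

With exactly 1 open, each market uses its cheapest among the chosen.
{Sutton}: Z1→Sutton 13·8=104, Z2→Sutton 3·21=63, Z3→Sutton 3·25=75, Z4→Sutton 2·6=12, Z5→Sutton 5·12=60. Service cost 314.
{Vance}: service cost 544
{Upton}: service cost 831
Among all 3 size-1 choices, {Sutton} is lowest.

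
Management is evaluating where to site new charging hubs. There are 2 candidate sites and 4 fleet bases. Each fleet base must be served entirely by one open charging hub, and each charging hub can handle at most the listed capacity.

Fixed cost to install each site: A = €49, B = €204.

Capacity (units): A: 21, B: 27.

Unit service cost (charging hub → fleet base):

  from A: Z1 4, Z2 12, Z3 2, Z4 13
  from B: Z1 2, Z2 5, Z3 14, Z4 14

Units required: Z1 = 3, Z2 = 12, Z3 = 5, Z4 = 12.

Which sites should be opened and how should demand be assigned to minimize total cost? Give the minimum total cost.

Open {A, B}: Z1→B 2·3=6, Z2→B 5·12=60, Z3→A 2·5=10, Z4→A 13·12=156.
Loads: A carries 17/21, B carries 15/27. Service 232; fixed 253; total 485.
Next best feasible plan costs 491.

Minimum total cost: 485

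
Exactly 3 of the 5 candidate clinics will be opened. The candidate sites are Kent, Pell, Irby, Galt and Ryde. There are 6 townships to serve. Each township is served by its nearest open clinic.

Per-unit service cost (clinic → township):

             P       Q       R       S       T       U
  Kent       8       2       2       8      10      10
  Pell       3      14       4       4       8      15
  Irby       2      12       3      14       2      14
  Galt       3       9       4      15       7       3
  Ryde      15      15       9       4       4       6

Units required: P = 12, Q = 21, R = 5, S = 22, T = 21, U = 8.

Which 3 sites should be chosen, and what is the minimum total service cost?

Choose Kent, Irby and Ryde; total service cost 254.

With exactly 3 open, each township uses its cheapest among the chosen.
{Kent, Irby, Ryde}: P→Irby 2·12=24, Q→Kent 2·21=42, R→Kent 2·5=10, S→Ryde 4·22=88, T→Irby 2·21=42, U→Ryde 6·8=48. Service cost 254.
{Kent, Galt, Ryde}: service cost 284
{Kent, Pell, Irby}: service cost 286
Among all 10 size-3 choices, {Kent, Irby, Ryde} is lowest.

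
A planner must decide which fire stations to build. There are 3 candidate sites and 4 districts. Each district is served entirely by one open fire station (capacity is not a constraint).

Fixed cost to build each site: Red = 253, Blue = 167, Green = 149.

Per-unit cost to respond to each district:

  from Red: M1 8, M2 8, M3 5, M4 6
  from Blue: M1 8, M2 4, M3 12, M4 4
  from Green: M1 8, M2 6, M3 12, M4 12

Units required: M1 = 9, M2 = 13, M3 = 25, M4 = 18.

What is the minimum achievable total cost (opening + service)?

For any fixed open set, each district goes to its cheapest open site; total = fixed + service.
{Red}: M1→Red 8·9=72, M2→Red 8·13=104, M3→Red 5·25=125, M4→Red 6·18=108. Service 409; fixed 253; total 662.
{Blue}: service 496 + fixed 167 = 663
{Red, Blue}: service 321 + fixed 420 = 741
{Red, Blue, Green}: service 321 + fixed 569 = 890
(All 7 nonempty subsets were checked; Red only is lowest.)

Minimum total cost: 662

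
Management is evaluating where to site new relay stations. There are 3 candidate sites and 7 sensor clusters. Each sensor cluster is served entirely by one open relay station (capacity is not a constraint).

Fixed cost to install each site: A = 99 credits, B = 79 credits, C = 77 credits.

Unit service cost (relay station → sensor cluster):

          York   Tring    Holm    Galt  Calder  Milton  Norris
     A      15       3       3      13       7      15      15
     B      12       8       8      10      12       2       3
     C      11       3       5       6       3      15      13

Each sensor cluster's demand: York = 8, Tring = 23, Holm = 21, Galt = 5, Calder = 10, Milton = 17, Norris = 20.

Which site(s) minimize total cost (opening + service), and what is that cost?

For any fixed open set, each sensor cluster goes to its cheapest open site; total = fixed + service.
{B, C}: York→C 11·8=88, Tring→C 3·23=69, Holm→C 5·21=105, Galt→C 6·5=30, Calder→C 3·10=30, Milton→B 2·17=34, Norris→B 3·20=60. Service 416; fixed 156; total 572.
{A, B}: York→B 12·8=96, Tring→A 3·23=69, Holm→A 3·21=63, Galt→B 10·5=50, Calder→A 7·10=70, Milton→B 2·17=34, Norris→B 3·20=60. Service 442; fixed 178; total 620.
{A, B, C}: York→C 11·8=88, Tring→A 3·23=69, Holm→A 3·21=63, Galt→C 6·5=30, Calder→C 3·10=30, Milton→B 2·17=34, Norris→B 3·20=60. Service 374; fixed 255; total 629.
{C}: service 837 + fixed 77 = 914
No other subset beats 572.

Open B and C; minimum total cost 572.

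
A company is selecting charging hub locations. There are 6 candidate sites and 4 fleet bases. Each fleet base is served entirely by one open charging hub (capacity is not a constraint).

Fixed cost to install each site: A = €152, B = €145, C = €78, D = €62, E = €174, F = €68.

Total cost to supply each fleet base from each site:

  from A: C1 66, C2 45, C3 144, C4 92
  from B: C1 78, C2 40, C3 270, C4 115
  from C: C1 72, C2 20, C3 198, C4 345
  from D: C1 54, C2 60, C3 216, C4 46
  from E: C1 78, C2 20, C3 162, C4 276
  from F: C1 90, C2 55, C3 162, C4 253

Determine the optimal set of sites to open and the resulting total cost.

Open D only; minimum total cost 438.

For any fixed open set, each fleet base goes to its cheapest open site; total = fixed + service.
{D}: C1→D 54, C2→D 60, C3→D 216, C4→D 46. Service 376; fixed 62; total 438.
{D, F}: service 317 + fixed 130 = 447
{C, D}: C1→D 54, C2→C 20, C3→C 198, C4→D 46. Service 318; fixed 140; total 458.
{A, B, C, D, E, F}: service 264 + fixed 679 = 943
No other subset beats 438.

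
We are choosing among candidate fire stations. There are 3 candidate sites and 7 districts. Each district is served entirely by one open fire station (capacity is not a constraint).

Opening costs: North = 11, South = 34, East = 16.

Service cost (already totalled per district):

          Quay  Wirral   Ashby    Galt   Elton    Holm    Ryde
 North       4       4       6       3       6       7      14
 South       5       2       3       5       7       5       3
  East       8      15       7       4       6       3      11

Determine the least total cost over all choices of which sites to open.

For any fixed open set, each district goes to its cheapest open site; total = fixed + service.
{North}: Quay→North 4, Wirral→North 4, Ashby→North 6, Galt→North 3, Elton→North 6, Holm→North 7, Ryde→North 14. Service 44; fixed 11; total 55.
{North, East}: service 37 + fixed 27 = 64
{South}: service 30 + fixed 34 = 64
{North, South, East}: service 24 + fixed 61 = 85
No other subset beats 55.

Minimum total cost: 55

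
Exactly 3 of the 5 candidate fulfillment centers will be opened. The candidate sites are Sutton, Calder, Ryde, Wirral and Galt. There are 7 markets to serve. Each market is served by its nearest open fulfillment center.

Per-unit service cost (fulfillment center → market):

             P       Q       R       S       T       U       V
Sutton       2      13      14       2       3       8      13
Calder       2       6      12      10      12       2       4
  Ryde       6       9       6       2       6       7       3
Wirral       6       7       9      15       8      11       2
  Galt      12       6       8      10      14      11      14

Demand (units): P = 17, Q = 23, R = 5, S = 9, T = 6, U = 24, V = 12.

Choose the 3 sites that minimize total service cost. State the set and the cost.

With exactly 3 open, each market uses its cheapest among the chosen.
{Sutton, Calder, Ryde}: P→Sutton 2·17=34, Q→Calder 6·23=138, R→Ryde 6·5=30, S→Sutton 2·9=18, T→Sutton 3·6=18, U→Calder 2·24=48, V→Ryde 3·12=36. Service cost 322.
{Sutton, Calder, Wirral}: service cost 325
{Calder, Ryde, Wirral}: service cost 328
Among all 10 size-3 choices, {Sutton, Calder, Ryde} is lowest.

Choose Sutton, Calder and Ryde; total service cost 322.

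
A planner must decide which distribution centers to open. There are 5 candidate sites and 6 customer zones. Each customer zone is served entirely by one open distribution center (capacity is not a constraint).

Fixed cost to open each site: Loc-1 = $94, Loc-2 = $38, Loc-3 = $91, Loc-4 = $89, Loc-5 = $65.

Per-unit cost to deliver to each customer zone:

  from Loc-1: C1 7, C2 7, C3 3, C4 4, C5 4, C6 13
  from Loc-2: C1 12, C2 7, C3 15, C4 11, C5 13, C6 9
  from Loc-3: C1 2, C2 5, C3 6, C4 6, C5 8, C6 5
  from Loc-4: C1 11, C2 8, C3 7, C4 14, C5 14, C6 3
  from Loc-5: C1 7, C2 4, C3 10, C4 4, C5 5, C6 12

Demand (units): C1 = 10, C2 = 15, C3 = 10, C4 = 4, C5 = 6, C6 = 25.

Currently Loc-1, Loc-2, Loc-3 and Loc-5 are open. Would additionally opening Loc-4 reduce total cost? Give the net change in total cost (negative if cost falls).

Current service cost with {Loc-1, Loc-2, Loc-3, Loc-5}: 275.
Adding Loc-4: each customer zone re-picks its cheapest; new service cost 225, saving 50.
Extra fixed cost: 89. Net change = 89 − 50 = 39.
(Totals: 563 → 602.)

No — net change +39 (cost rises by 39).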